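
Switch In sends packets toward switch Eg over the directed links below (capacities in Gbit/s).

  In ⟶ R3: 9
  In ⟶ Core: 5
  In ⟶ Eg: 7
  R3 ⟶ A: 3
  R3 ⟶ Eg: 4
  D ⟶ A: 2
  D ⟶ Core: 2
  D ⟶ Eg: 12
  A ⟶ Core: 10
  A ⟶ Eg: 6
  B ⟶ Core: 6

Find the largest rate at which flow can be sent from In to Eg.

Augment In→Eg: bottleneck 7, flow now 7.
Augment In→R3→Eg: bottleneck 4, flow now 11.
Augment In→R3→A→Eg: bottleneck 3, flow now 14.
No augmenting path remains; maximum flow = 14.
In the residual graph, reachable from In: {In, R3, Core}.
Min-cut edges: In→Eg (7), R3→A (3), R3→Eg (4); capacity 7 + 3 + 4 = 14.
This cut is saturated, so no flow can exceed 14.

14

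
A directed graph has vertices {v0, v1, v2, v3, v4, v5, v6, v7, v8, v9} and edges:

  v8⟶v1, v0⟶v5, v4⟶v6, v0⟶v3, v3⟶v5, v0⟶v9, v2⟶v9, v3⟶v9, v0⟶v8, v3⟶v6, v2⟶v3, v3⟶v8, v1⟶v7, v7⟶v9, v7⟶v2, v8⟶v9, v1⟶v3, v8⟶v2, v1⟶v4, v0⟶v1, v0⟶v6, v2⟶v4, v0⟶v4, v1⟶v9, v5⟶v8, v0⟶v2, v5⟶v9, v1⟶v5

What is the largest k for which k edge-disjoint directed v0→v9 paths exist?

6

Assign every edge capacity 1; by Menger, the answer equals the max flow.
Path v0→v9 (+1); total 1.
Path v0→v1→v9 (+1); total 2.
Path v0→v2→v9 (+1); total 3.
Path v0→v3→v9 (+1); total 4.
Path v0→v5→v9 (+1); total 5.
Path v0→v8→v9 (+1); total 6.
No residual v0→v9 path; max flow = 6.
Certifying cut of size 6: {v0→v1, v0→v2, v0→v3, v0→v5, v0→v8, v0→v9}.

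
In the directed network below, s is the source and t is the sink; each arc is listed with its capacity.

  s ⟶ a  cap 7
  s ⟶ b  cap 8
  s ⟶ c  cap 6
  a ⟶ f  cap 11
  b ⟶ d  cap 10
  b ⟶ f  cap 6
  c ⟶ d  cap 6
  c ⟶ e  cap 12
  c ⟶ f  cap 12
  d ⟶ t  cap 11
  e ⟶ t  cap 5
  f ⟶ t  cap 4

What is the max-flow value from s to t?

18

Augment s→a→f→t: bottleneck 4, flow now 4.
Augment s→b→d→t: bottleneck 8, flow now 12.
Augment s→c→d→t: bottleneck 3, flow now 15.
Augment s→c→e→t: bottleneck 3, flow now 18.
No augmenting path remains; maximum flow = 18.
In the residual graph, reachable from s: {s, a, f}.
Min-cut edges: s→b (8), s→c (6), f→t (4); capacity 8 + 6 + 4 = 18.
This cut is saturated, so no flow can exceed 18.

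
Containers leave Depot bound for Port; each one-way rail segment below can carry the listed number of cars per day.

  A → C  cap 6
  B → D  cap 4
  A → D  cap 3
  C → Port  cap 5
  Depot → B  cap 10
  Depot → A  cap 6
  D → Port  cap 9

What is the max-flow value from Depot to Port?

10

Augment Depot→A→C→Port: bottleneck 5, flow now 5.
Augment Depot→A→D→Port: bottleneck 1, flow now 6.
Augment Depot→B→D→Port: bottleneck 4, flow now 10.
No augmenting path remains; maximum flow = 10.
In the residual graph, reachable from Depot: {Depot, B}.
Min-cut edges: Depot→A (6), B→D (4); capacity 6 + 4 = 10.
This cut is saturated, so no flow can exceed 10.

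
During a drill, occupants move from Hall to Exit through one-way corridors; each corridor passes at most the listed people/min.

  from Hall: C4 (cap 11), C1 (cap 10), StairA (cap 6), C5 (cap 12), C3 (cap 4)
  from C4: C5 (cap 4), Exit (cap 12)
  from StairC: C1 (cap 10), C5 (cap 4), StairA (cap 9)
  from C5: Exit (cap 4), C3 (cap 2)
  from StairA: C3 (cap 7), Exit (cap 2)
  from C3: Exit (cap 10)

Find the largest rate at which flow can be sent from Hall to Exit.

27

Augment Hall→C4→Exit: bottleneck 11, flow now 11.
Augment Hall→C5→Exit: bottleneck 4, flow now 15.
Augment Hall→StairA→Exit: bottleneck 2, flow now 17.
Augment Hall→C3→Exit: bottleneck 4, flow now 21.
Augment Hall→C5→C3→Exit: bottleneck 2, flow now 23.
Augment Hall→StairA→C3→Exit: bottleneck 4, flow now 27.
No augmenting path remains; maximum flow = 27.
In the residual graph, reachable from Hall: {Hall, C5, C1}.
Min-cut edges: Hall→C4 (11), Hall→StairA (6), Hall→C3 (4), C5→C3 (2), C5→Exit (4); capacity 11 + 6 + 4 + 2 + 4 = 27.
This cut is saturated, so no flow can exceed 27.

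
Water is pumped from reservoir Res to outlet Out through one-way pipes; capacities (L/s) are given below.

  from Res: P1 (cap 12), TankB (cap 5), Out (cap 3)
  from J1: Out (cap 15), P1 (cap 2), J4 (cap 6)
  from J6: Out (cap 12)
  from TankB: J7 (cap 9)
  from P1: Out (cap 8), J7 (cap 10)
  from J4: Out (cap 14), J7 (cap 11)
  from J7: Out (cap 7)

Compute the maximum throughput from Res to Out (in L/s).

18

Augment Res→Out: bottleneck 3, flow now 3.
Augment Res→P1→Out: bottleneck 8, flow now 11.
Augment Res→TankB→J7→Out: bottleneck 5, flow now 16.
Augment Res→P1→J7→Out: bottleneck 2, flow now 18.
No augmenting path remains; maximum flow = 18.
In the residual graph, reachable from Res: {Res, TankB, P1, J7}.
Min-cut edges: Res→Out (3), P1→Out (8), J7→Out (7); capacity 3 + 8 + 7 = 18.
This cut is saturated, so no flow can exceed 18.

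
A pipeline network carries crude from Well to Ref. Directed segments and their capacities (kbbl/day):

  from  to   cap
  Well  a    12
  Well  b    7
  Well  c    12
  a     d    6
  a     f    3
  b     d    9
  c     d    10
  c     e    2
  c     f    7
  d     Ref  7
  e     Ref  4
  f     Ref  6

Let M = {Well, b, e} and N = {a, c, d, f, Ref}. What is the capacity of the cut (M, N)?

Edges leaving {Well, b, e}: Well→a (12), Well→c (12), b→d (9), e→Ref (4).
Cut capacity = 12 + 12 + 9 + 4 = 37.

37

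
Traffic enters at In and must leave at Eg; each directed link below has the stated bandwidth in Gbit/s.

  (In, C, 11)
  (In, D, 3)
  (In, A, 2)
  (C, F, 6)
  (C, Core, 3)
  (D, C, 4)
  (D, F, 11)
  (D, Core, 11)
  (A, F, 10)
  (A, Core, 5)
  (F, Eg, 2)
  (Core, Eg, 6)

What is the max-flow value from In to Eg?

Augment In→C→F→Eg: bottleneck 2, flow now 2.
Augment In→C→Core→Eg: bottleneck 3, flow now 5.
Augment In→D→Core→Eg: bottleneck 3, flow now 8.
No augmenting path remains; maximum flow = 8.
In the residual graph, reachable from In: {In, C, D, A, F, Core}.
Min-cut edges: F→Eg (2), Core→Eg (6); capacity 2 + 6 = 8.
This cut is saturated, so no flow can exceed 8.

8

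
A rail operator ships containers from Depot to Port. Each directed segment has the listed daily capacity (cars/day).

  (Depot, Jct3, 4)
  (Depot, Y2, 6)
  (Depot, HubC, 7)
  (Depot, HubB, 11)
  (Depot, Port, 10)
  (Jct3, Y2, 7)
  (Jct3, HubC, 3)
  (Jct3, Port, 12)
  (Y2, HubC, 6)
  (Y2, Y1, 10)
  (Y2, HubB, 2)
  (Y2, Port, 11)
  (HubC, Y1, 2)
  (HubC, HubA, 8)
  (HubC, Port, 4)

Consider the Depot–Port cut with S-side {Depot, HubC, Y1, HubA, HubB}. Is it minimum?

Yes — it is a minimum cut (capacity 24).

Given cut capacity: 4 + 6 + 10 + 4 = 24.
Augment Depot→Port: bottleneck 10, flow now 10.
Augment Depot→Jct3→Port: bottleneck 4, flow now 14.
Augment Depot→Y2→Port: bottleneck 6, flow now 20.
Augment Depot→HubC→Port: bottleneck 4, flow now 24.
No augmenting path remains; maximum flow = 24.
Cut capacity 24 equals the max flow, so it is a minimum cut.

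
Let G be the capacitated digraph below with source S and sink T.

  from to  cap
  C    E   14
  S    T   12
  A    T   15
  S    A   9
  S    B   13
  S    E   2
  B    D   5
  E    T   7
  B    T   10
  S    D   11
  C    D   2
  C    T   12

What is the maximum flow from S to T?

33

Augment S→T: bottleneck 12, flow now 12.
Augment S→A→T: bottleneck 9, flow now 21.
Augment S→B→T: bottleneck 10, flow now 31.
Augment S→E→T: bottleneck 2, flow now 33.
No augmenting path remains; maximum flow = 33.
In the residual graph, reachable from S: {S, B, D}.
Min-cut edges: S→A (9), S→E (2), S→T (12), B→T (10); capacity 9 + 2 + 12 + 10 = 33.
This cut is saturated, so no flow can exceed 33.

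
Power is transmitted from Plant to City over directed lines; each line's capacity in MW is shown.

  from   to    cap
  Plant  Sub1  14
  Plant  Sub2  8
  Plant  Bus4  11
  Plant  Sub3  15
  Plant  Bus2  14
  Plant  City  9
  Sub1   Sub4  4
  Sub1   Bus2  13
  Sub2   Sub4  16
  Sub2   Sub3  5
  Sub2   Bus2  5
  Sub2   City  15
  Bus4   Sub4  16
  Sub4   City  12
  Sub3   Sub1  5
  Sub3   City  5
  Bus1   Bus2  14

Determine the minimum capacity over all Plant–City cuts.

34

Augment Plant→City: bottleneck 9, flow now 9.
Augment Plant→Sub2→City: bottleneck 8, flow now 17.
Augment Plant→Sub3→City: bottleneck 5, flow now 22.
Augment Plant→Sub1→Sub4→City: bottleneck 4, flow now 26.
Augment Plant→Bus4→Sub4→City: bottleneck 8, flow now 34.
No augmenting path remains; maximum flow = 34.
By max-flow min-cut, the minimum cut capacity equals the max flow.
In the residual graph, reachable from Plant: {Plant, Sub1, Bus4, Sub4, Sub3, Bus2}.
Min-cut edges: Plant→Sub2 (8), Plant→City (9), Sub4→City (12), Sub3→City (5); capacity 8 + 9 + 12 + 5 = 34.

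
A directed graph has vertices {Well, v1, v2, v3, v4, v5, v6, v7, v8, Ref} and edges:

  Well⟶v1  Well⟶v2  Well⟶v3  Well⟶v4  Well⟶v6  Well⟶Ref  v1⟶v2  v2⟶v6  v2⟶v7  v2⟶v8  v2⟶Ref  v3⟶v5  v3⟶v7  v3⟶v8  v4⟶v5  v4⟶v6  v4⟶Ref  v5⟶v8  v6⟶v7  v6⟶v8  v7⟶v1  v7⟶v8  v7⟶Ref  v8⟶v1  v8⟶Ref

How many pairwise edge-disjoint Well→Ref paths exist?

5

Assign every edge capacity 1; by Menger, the answer equals the max flow.
Path Well→Ref (+1); total 1.
Path Well→v2→Ref (+1); total 2.
Path Well→v4→Ref (+1); total 3.
Path Well→v3→v7→Ref (+1); total 4.
Path Well→v6→v8→Ref (+1); total 5.
No residual Well→Ref path; max flow = 5.
Certifying cut of size 5: {Well→Ref, Well→v4, v2→Ref, v7→Ref, v8→Ref}.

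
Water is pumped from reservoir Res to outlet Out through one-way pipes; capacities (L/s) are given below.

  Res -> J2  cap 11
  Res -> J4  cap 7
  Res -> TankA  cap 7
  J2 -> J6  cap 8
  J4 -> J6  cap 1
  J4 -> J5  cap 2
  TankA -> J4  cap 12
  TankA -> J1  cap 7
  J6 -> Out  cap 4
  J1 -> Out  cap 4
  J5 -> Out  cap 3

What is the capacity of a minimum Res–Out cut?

10

Augment Res→J2→J6→Out: bottleneck 4, flow now 4.
Augment Res→J4→J5→Out: bottleneck 2, flow now 6.
Augment Res→TankA→J1→Out: bottleneck 4, flow now 10.
No augmenting path remains; maximum flow = 10.
By max-flow min-cut, the minimum cut capacity equals the max flow.
In the residual graph, reachable from Res: {Res, J2, J4, TankA, J6, J1}.
Min-cut edges: J4→J5 (2), J6→Out (4), J1→Out (4); capacity 2 + 4 + 4 = 10.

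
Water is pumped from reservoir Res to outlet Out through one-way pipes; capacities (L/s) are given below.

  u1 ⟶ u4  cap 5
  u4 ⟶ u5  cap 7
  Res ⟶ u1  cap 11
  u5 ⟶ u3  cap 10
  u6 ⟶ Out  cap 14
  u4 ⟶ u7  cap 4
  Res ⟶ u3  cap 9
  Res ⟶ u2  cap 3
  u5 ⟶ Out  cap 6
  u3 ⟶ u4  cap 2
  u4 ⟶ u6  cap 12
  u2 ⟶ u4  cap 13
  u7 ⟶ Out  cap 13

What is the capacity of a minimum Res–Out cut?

Augment Res→u1→u4→u5→Out: bottleneck 5, flow now 5.
Augment Res→u2→u4→u5→Out: bottleneck 1, flow now 6.
Augment Res→u2→u4→u6→Out: bottleneck 2, flow now 8.
Augment Res→u3→u4→u6→Out: bottleneck 2, flow now 10.
No augmenting path remains; maximum flow = 10.
By max-flow min-cut, the minimum cut capacity equals the max flow.
In the residual graph, reachable from Res: {Res, u1, u3}.
Min-cut edges: Res→u2 (3), u1→u4 (5), u3→u4 (2); capacity 3 + 5 + 2 = 10.

10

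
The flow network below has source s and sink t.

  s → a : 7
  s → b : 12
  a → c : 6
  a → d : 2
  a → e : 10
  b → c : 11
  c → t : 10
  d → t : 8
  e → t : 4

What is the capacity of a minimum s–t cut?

Augment s→a→c→t: bottleneck 6, flow now 6.
Augment s→a→d→t: bottleneck 1, flow now 7.
Augment s→b→c→t: bottleneck 4, flow now 11.
Augment s→b→c→a→d→t: bottleneck 1, flow now 12. (uses reverse residual edge)
Augment s→b→c→a→e→t: bottleneck 4, flow now 16. (uses reverse residual edge)
No augmenting path remains; maximum flow = 16.
By max-flow min-cut, the minimum cut capacity equals the max flow.
In the residual graph, reachable from s: {s, a, b, c, e}.
Min-cut edges: a→d (2), c→t (10), e→t (4); capacity 2 + 10 + 4 = 16.

16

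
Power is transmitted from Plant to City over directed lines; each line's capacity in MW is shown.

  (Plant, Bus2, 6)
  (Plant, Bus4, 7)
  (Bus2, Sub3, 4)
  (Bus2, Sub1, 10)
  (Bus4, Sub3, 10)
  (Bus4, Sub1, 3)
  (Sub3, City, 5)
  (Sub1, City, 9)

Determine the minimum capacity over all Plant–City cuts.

Augment Plant→Bus2→Sub3→City: bottleneck 4, flow now 4.
Augment Plant→Bus2→Sub1→City: bottleneck 2, flow now 6.
Augment Plant→Bus4→Sub3→City: bottleneck 1, flow now 7.
Augment Plant→Bus4→Sub1→City: bottleneck 3, flow now 10.
Augment Plant→Bus4→Sub3→Bus2→Sub1→City: bottleneck 3, flow now 13. (uses reverse residual edge)
No augmenting path remains; maximum flow = 13.
By max-flow min-cut, the minimum cut capacity equals the max flow.
In the residual graph, reachable from Plant: {Plant}.
Min-cut edges: Plant→Bus2 (6), Plant→Bus4 (7); capacity 6 + 7 = 13.

13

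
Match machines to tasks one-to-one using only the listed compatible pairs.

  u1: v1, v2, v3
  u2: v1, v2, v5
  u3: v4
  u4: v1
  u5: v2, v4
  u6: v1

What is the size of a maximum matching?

Unit-capacity flow: source→left, listed edges, right→sink; max matching = max flow.
Augmenting path u1→v1 (+1); matched 1.
Augmenting path u2→v2 (+1); matched 2.
Augmenting path u3→v4 (+1); matched 3.
Augmenting path u4→v1→u1→v3 (+1); matched 4.
Augmenting path u5→v2→u2→v5 (+1); matched 5.
No augmenting path remains; maximum matching = 5.
König certificate: {u1, u2, u3, u5, v1} is a vertex cover of size 5 (every listed pair touches it), so no matching can be larger.

5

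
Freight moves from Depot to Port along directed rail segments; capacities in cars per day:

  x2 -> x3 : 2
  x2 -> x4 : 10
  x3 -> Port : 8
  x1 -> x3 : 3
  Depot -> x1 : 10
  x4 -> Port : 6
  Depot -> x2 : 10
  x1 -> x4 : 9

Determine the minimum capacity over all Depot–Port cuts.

11

Augment Depot→x1→x3→Port: bottleneck 3, flow now 3.
Augment Depot→x1→x4→Port: bottleneck 6, flow now 9.
Augment Depot→x2→x3→Port: bottleneck 2, flow now 11.
No augmenting path remains; maximum flow = 11.
By max-flow min-cut, the minimum cut capacity equals the max flow.
In the residual graph, reachable from Depot: {Depot, x1, x2, x4}.
Min-cut edges: x1→x3 (3), x2→x3 (2), x4→Port (6); capacity 3 + 2 + 6 = 11.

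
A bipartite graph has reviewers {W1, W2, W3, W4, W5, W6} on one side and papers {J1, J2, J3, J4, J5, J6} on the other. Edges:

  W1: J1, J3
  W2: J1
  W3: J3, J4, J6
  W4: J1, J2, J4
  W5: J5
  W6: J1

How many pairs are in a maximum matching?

Unit-capacity flow: source→left, listed edges, right→sink; max matching = max flow.
Augmenting path W1→J1 (+1); matched 1.
Augmenting path W3→J3 (+1); matched 2.
Augmenting path W4→J2 (+1); matched 3.
Augmenting path W5→J5 (+1); matched 4.
Augmenting path W2→J1→W1→J3→W3→J4 (+1); matched 5.
No augmenting path remains; maximum matching = 5.
König certificate: {W1, W3, W4, W5, J1} is a vertex cover of size 5 (every listed pair touches it), so no matching can be larger.

5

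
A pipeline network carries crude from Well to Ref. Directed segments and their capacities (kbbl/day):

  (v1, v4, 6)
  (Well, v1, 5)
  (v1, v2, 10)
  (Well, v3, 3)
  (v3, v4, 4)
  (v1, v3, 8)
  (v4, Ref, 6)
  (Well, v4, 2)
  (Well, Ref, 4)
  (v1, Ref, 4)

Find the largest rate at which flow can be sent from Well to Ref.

14

Augment Well→Ref: bottleneck 4, flow now 4.
Augment Well→v1→Ref: bottleneck 4, flow now 8.
Augment Well→v4→Ref: bottleneck 2, flow now 10.
Augment Well→v1→v4→Ref: bottleneck 1, flow now 11.
Augment Well→v3→v4→Ref: bottleneck 3, flow now 14.
No augmenting path remains; maximum flow = 14.
In the residual graph, reachable from Well: {Well}.
Min-cut edges: Well→v1 (5), Well→v3 (3), Well→v4 (2), Well→Ref (4); capacity 5 + 3 + 2 + 4 = 14.
This cut is saturated, so no flow can exceed 14.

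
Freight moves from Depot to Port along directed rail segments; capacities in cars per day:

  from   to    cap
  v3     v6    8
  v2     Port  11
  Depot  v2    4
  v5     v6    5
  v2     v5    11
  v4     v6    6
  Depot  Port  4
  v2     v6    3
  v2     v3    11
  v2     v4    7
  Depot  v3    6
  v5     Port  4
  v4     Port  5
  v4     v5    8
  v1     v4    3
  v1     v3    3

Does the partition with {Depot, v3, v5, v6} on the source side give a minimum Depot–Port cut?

No — its capacity is 12, but the minimum cut has capacity 8.

Given cut capacity: 4 + 4 + 4 = 12.
Augment Depot→Port: bottleneck 4, flow now 4.
Augment Depot→v2→Port: bottleneck 4, flow now 8.
No augmenting path remains; maximum flow = 8.
In the residual graph, reachable from Depot: {Depot, v3, v6}.
Min-cut edges: Depot→v2 (4), Depot→Port (4); capacity 4 + 4 = 8.
Cut capacity 12 exceeds the max flow 8, so it is not minimum.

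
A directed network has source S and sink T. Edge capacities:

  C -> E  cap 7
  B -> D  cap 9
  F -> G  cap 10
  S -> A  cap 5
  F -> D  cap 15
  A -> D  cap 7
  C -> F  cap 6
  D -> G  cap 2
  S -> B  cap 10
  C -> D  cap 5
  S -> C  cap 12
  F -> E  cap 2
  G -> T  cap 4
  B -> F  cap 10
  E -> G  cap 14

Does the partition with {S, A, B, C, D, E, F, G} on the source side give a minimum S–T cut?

Given cut capacity: 4 = 4.
Augment S→A→D→G→T: bottleneck 2, flow now 2.
Augment S→B→F→G→T: bottleneck 2, flow now 4.
No augmenting path remains; maximum flow = 4.
Cut capacity 4 equals the max flow, so it is a minimum cut.

Yes — it is a minimum cut (capacity 4).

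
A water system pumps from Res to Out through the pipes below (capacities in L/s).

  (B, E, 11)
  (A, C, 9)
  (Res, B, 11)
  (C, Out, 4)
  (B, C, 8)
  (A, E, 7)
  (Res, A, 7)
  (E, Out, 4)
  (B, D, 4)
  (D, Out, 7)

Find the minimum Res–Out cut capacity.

Augment Res→A→C→Out: bottleneck 4, flow now 4.
Augment Res→A→E→Out: bottleneck 3, flow now 7.
Augment Res→B→D→Out: bottleneck 4, flow now 11.
Augment Res→B→E→Out: bottleneck 1, flow now 12.
No augmenting path remains; maximum flow = 12.
By max-flow min-cut, the minimum cut capacity equals the max flow.
In the residual graph, reachable from Res: {Res, A, B, C, E}.
Min-cut edges: B→D (4), C→Out (4), E→Out (4); capacity 4 + 4 + 4 = 12.

12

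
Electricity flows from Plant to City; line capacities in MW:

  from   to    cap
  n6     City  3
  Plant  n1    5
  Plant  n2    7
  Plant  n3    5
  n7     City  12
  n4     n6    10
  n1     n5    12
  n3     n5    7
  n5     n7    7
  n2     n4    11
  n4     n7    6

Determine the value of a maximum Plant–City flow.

Augment Plant→n1→n5→n7→City: bottleneck 5, flow now 5.
Augment Plant→n2→n4→n6→City: bottleneck 3, flow now 8.
Augment Plant→n2→n4→n7→City: bottleneck 4, flow now 12.
Augment Plant→n3→n5→n7→City: bottleneck 2, flow now 14.
No augmenting path remains; maximum flow = 14.
In the residual graph, reachable from Plant: {Plant, n1, n3, n5}.
Min-cut edges: Plant→n2 (7), n5→n7 (7); capacity 7 + 7 = 14.
This cut is saturated, so no flow can exceed 14.

14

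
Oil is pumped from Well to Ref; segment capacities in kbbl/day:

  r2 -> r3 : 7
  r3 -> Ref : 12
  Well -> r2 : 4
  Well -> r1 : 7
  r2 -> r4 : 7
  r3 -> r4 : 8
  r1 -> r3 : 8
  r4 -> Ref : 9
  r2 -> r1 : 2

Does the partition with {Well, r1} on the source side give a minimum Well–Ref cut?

No — its capacity is 12, but the minimum cut has capacity 11.

Given cut capacity: 4 + 8 = 12.
Augment Well→r1→r3→Ref: bottleneck 7, flow now 7.
Augment Well→r2→r3→Ref: bottleneck 4, flow now 11.
No augmenting path remains; maximum flow = 11.
In the residual graph, reachable from Well: {Well}.
Min-cut edges: Well→r1 (7), Well→r2 (4); capacity 7 + 4 = 11.
Cut capacity 12 exceeds the max flow 11, so it is not minimum.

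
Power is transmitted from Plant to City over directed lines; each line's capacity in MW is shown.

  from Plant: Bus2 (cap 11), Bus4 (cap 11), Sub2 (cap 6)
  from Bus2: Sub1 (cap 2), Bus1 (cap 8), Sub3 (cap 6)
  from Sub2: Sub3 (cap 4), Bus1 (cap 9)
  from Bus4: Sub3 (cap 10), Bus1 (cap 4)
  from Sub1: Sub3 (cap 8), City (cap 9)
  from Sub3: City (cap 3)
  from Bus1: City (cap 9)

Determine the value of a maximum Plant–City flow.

14

Augment Plant→Bus2→Sub1→City: bottleneck 2, flow now 2.
Augment Plant→Bus2→Sub3→City: bottleneck 3, flow now 5.
Augment Plant→Bus2→Bus1→City: bottleneck 6, flow now 11.
Augment Plant→Sub2→Bus1→City: bottleneck 3, flow now 14.
No augmenting path remains; maximum flow = 14.
In the residual graph, reachable from Plant: {Plant, Bus2, Sub2, Bus4, Sub3, Bus1}.
Min-cut edges: Bus2→Sub1 (2), Sub3→City (3), Bus1→City (9); capacity 2 + 3 + 9 = 14.
This cut is saturated, so no flow can exceed 14.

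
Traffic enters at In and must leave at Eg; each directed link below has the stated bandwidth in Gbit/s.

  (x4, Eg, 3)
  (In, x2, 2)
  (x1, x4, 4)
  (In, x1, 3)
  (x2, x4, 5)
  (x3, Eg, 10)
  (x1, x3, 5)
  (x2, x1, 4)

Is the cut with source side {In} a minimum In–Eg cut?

Given cut capacity: 3 + 2 = 5.
Augment In→x1→x3→Eg: bottleneck 3, flow now 3.
Augment In→x2→x4→Eg: bottleneck 2, flow now 5.
No augmenting path remains; maximum flow = 5.
Cut capacity 5 equals the max flow, so it is a minimum cut.

Yes — it is a minimum cut (capacity 5).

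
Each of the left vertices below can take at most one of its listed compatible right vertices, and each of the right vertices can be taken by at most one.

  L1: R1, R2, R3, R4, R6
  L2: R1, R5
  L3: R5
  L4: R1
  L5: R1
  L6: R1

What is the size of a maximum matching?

3

Unit-capacity flow: source→left, listed edges, right→sink; max matching = max flow.
Augmenting path L1→R1 (+1); matched 1.
Augmenting path L2→R5 (+1); matched 2.
Augmenting path L4→R1→L1→R2 (+1); matched 3.
No augmenting path remains; maximum matching = 3.
König certificate: {L1, R1, R5} is a vertex cover of size 3 (every listed pair touches it), so no matching can be larger.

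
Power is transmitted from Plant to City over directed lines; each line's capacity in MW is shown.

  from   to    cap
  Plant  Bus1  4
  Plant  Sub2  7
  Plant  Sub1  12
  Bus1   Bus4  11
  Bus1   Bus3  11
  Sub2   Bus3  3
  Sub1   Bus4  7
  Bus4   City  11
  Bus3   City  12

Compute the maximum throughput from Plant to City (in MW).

14

Augment Plant→Bus1→Bus4→City: bottleneck 4, flow now 4.
Augment Plant→Sub2→Bus3→City: bottleneck 3, flow now 7.
Augment Plant→Sub1→Bus4→City: bottleneck 7, flow now 14.
No augmenting path remains; maximum flow = 14.
In the residual graph, reachable from Plant: {Plant, Sub2, Sub1}.
Min-cut edges: Plant→Bus1 (4), Sub2→Bus3 (3), Sub1→Bus4 (7); capacity 4 + 3 + 7 = 14.
This cut is saturated, so no flow can exceed 14.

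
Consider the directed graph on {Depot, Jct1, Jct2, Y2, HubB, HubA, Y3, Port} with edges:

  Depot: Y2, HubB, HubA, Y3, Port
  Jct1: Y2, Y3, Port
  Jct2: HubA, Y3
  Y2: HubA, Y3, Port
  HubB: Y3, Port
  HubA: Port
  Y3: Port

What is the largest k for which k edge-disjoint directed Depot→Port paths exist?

Assign every edge capacity 1; by Menger, the answer equals the max flow.
Path Depot→Port (+1); total 1.
Path Depot→Y2→Port (+1); total 2.
Path Depot→HubB→Port (+1); total 3.
Path Depot→HubA→Port (+1); total 4.
Path Depot→Y3→Port (+1); total 5.
No residual Depot→Port path; max flow = 5.
Certifying cut of size 5: {Depot→HubA, Depot→HubB, Depot→Port, Depot→Y2, Depot→Y3}.

5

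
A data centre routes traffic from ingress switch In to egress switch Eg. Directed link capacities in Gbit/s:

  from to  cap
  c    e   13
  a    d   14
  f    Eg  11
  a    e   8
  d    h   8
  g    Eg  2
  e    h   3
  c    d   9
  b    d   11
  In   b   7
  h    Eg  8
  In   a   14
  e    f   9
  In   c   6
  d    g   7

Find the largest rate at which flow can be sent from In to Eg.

Augment In→a→d→g→Eg: bottleneck 2, flow now 2.
Augment In→a→d→h→Eg: bottleneck 8, flow now 10.
Augment In→a→e→f→Eg: bottleneck 4, flow now 14.
Augment In→c→e→f→Eg: bottleneck 5, flow now 19.
No augmenting path remains; maximum flow = 19.
In the residual graph, reachable from In: {In, a, b, c, d, e, g, h}.
Min-cut edges: e→f (9), g→Eg (2), h→Eg (8); capacity 9 + 2 + 8 = 19.
This cut is saturated, so no flow can exceed 19.

19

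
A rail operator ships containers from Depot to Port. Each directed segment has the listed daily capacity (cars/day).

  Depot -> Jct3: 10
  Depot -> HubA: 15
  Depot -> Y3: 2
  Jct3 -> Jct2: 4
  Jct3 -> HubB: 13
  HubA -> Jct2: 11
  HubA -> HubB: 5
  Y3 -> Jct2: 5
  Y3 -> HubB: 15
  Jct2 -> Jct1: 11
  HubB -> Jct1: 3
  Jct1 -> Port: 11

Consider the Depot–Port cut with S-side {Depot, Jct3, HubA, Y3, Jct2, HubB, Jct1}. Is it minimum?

Given cut capacity: 11 = 11.
Augment Depot→Jct3→Jct2→Jct1→Port: bottleneck 4, flow now 4.
Augment Depot→Jct3→HubB→Jct1→Port: bottleneck 3, flow now 7.
Augment Depot→HubA→Jct2→Jct1→Port: bottleneck 4, flow now 11.
No augmenting path remains; maximum flow = 11.
Cut capacity 11 equals the max flow, so it is a minimum cut.

Yes — it is a minimum cut (capacity 11).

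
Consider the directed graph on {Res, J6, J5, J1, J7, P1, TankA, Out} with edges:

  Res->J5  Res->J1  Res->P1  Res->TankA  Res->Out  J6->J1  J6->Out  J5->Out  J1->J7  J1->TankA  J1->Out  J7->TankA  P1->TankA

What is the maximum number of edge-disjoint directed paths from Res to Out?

Assign every edge capacity 1; by Menger, the answer equals the max flow.
Path Res→Out (+1); total 1.
Path Res→J5→Out (+1); total 2.
Path Res→J1→Out (+1); total 3.
No residual Res→Out path; max flow = 3.
Certifying cut of size 3: {Res→J1, Res→J5, Res→Out}.

3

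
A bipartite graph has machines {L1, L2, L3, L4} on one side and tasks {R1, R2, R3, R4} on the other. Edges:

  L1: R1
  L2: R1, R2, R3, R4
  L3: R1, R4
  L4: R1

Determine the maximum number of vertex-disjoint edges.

3

Unit-capacity flow: source→left, listed edges, right→sink; max matching = max flow.
Augmenting path L1→R1 (+1); matched 1.
Augmenting path L2→R2 (+1); matched 2.
Augmenting path L3→R4 (+1); matched 3.
No augmenting path remains; maximum matching = 3.
König certificate: {L2, L3, R1} is a vertex cover of size 3 (every listed pair touches it), so no matching can be larger.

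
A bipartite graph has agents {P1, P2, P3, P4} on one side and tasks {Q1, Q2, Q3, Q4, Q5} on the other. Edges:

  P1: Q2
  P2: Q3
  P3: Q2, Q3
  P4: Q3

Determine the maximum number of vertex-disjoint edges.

Unit-capacity flow: source→left, listed edges, right→sink; max matching = max flow.
Augmenting path P1→Q2 (+1); matched 1.
Augmenting path P2→Q3 (+1); matched 2.
No augmenting path remains; maximum matching = 2.
König certificate: {Q2, Q3} is a vertex cover of size 2 (every listed pair touches it), so no matching can be larger.

2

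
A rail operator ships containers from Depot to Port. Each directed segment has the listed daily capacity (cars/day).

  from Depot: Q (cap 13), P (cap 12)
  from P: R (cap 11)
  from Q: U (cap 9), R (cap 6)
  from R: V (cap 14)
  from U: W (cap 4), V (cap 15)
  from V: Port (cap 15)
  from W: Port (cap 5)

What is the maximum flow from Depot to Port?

19

Augment Depot→P→R→V→Port: bottleneck 11, flow now 11.
Augment Depot→Q→R→V→Port: bottleneck 3, flow now 14.
Augment Depot→Q→U→V→Port: bottleneck 1, flow now 15.
Augment Depot→Q→U→W→Port: bottleneck 4, flow now 19.
No augmenting path remains; maximum flow = 19.
In the residual graph, reachable from Depot: {Depot, P, Q, R, U, V}.
Min-cut edges: U→W (4), V→Port (15); capacity 4 + 15 = 19.
This cut is saturated, so no flow can exceed 19.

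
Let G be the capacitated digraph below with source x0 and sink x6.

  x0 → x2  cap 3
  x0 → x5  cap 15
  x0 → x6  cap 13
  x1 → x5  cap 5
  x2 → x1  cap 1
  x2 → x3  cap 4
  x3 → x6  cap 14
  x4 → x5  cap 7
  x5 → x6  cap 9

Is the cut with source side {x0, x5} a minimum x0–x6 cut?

Yes — it is a minimum cut (capacity 25).

Given cut capacity: 3 + 13 + 9 = 25.
Augment x0→x6: bottleneck 13, flow now 13.
Augment x0→x5→x6: bottleneck 9, flow now 22.
Augment x0→x2→x3→x6: bottleneck 3, flow now 25.
No augmenting path remains; maximum flow = 25.
Cut capacity 25 equals the max flow, so it is a minimum cut.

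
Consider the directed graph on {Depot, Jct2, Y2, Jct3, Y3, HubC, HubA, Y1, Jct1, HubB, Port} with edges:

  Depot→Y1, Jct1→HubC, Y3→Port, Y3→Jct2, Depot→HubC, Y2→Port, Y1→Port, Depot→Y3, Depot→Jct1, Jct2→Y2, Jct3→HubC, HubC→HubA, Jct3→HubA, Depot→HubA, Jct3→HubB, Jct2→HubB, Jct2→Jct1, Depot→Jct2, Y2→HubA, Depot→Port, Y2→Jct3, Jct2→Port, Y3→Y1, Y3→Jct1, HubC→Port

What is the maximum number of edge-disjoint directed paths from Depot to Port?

Assign every edge capacity 1; by Menger, the answer equals the max flow.
Path Depot→Port (+1); total 1.
Path Depot→Jct2→Port (+1); total 2.
Path Depot→Y3→Port (+1); total 3.
Path Depot→HubC→Port (+1); total 4.
Path Depot→Y1→Port (+1); total 5.
No residual Depot→Port path; max flow = 5.
Certifying cut of size 5: {Depot→Jct2, Depot→Port, Depot→Y1, Depot→Y3, HubC→Port}.

5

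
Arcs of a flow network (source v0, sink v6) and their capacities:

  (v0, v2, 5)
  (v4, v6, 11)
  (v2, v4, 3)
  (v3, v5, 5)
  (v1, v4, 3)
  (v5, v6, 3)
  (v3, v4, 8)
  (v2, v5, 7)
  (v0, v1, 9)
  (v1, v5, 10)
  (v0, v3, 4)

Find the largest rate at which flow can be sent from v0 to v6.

Augment v0→v1→v4→v6: bottleneck 3, flow now 3.
Augment v0→v1→v5→v6: bottleneck 3, flow now 6.
Augment v0→v2→v4→v6: bottleneck 3, flow now 9.
Augment v0→v3→v4→v6: bottleneck 4, flow now 13.
No augmenting path remains; maximum flow = 13.
In the residual graph, reachable from v0: {v0, v1, v2, v5}.
Min-cut edges: v0→v3 (4), v1→v4 (3), v2→v4 (3), v5→v6 (3); capacity 4 + 3 + 3 + 3 = 13.
This cut is saturated, so no flow can exceed 13.

13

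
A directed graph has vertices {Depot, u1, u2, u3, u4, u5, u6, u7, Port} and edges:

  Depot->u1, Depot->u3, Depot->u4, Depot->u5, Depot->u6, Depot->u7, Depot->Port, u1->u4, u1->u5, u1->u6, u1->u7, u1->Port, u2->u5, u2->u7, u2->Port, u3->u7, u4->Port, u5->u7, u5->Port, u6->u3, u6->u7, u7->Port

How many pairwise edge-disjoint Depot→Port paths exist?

5

Assign every edge capacity 1; by Menger, the answer equals the max flow.
Path Depot→Port (+1); total 1.
Path Depot→u1→Port (+1); total 2.
Path Depot→u4→Port (+1); total 3.
Path Depot→u5→Port (+1); total 4.
Path Depot→u7→Port (+1); total 5.
No residual Depot→Port path; max flow = 5.
Certifying cut of size 5: {Depot→Port, Depot→u1, Depot→u4, Depot→u5, u7→Port}.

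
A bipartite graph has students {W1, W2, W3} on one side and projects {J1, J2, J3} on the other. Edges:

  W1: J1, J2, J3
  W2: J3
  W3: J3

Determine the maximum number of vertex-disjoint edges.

Unit-capacity flow: source→left, listed edges, right→sink; max matching = max flow.
Augmenting path W1→J1 (+1); matched 1.
Augmenting path W2→J3 (+1); matched 2.
No augmenting path remains; maximum matching = 2.
König certificate: {W1, J3} is a vertex cover of size 2 (every listed pair touches it), so no matching can be larger.

2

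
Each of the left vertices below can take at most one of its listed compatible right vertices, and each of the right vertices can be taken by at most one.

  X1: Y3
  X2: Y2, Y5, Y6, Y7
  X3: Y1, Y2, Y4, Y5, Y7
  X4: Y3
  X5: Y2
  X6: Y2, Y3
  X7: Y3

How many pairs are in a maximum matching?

Unit-capacity flow: source→left, listed edges, right→sink; max matching = max flow.
Augmenting path X1→Y3 (+1); matched 1.
Augmenting path X2→Y2 (+1); matched 2.
Augmenting path X3→Y1 (+1); matched 3.
Augmenting path X5→Y2→X2→Y5 (+1); matched 4.
No augmenting path remains; maximum matching = 4.
König certificate: {X2, X3, Y2, Y3} is a vertex cover of size 4 (every listed pair touches it), so no matching can be larger.

4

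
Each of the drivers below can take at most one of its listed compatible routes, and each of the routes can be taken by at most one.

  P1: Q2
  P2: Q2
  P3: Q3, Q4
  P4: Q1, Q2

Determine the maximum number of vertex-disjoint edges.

Unit-capacity flow: source→left, listed edges, right→sink; max matching = max flow.
Augmenting path P1→Q2 (+1); matched 1.
Augmenting path P3→Q3 (+1); matched 2.
Augmenting path P4→Q1 (+1); matched 3.
No augmenting path remains; maximum matching = 3.
König certificate: {P3, P4, Q2} is a vertex cover of size 3 (every listed pair touches it), so no matching can be larger.

3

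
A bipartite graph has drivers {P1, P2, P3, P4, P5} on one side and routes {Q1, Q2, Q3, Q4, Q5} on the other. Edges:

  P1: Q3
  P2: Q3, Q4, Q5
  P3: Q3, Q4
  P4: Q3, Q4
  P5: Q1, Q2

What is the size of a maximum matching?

4

Unit-capacity flow: source→left, listed edges, right→sink; max matching = max flow.
Augmenting path P1→Q3 (+1); matched 1.
Augmenting path P2→Q4 (+1); matched 2.
Augmenting path P5→Q1 (+1); matched 3.
Augmenting path P3→Q4→P2→Q5 (+1); matched 4.
No augmenting path remains; maximum matching = 4.
König certificate: {P2, P5, Q3, Q4} is a vertex cover of size 4 (every listed pair touches it), so no matching can be larger.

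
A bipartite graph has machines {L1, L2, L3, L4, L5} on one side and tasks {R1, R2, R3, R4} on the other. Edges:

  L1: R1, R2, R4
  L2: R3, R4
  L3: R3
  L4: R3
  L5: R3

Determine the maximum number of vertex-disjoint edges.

3

Unit-capacity flow: source→left, listed edges, right→sink; max matching = max flow.
Augmenting path L1→R1 (+1); matched 1.
Augmenting path L2→R3 (+1); matched 2.
Augmenting path L3→R3→L2→R4 (+1); matched 3.
No augmenting path remains; maximum matching = 3.
König certificate: {L1, L2, R3} is a vertex cover of size 3 (every listed pair touches it), so no matching can be larger.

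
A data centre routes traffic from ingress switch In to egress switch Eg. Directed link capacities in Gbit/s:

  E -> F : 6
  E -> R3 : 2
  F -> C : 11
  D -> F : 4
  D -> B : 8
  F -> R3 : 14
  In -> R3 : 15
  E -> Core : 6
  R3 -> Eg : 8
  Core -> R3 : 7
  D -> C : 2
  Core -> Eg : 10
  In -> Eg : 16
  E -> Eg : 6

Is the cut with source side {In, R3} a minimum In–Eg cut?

Given cut capacity: 16 + 8 = 24.
Augment In→Eg: bottleneck 16, flow now 16.
Augment In→R3→Eg: bottleneck 8, flow now 24.
No augmenting path remains; maximum flow = 24.
Cut capacity 24 equals the max flow, so it is a minimum cut.

Yes — it is a minimum cut (capacity 24).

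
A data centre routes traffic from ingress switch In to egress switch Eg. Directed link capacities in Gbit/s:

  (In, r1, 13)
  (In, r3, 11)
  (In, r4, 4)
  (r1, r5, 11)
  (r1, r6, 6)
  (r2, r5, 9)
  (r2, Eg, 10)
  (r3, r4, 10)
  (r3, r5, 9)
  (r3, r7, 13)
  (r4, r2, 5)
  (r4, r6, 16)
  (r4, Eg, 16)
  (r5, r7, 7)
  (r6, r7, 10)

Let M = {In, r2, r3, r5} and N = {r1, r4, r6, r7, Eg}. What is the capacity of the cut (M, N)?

Edges leaving {In, r2, r3, r5}: In→r1 (13), In→r4 (4), r2→Eg (10), r3→r4 (10), r3→r7 (13), r5→r7 (7).
Cut capacity = 13 + 4 + 10 + 10 + 13 + 7 = 57.

57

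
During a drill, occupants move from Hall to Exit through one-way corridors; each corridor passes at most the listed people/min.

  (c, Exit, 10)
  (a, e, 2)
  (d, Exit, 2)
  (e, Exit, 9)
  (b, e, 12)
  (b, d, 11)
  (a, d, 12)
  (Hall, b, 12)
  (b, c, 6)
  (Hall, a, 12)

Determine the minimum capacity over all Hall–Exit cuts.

16

Augment Hall→a→d→Exit: bottleneck 2, flow now 2.
Augment Hall→a→e→Exit: bottleneck 2, flow now 4.
Augment Hall→b→c→Exit: bottleneck 6, flow now 10.
Augment Hall→b→e→Exit: bottleneck 6, flow now 16.
No augmenting path remains; maximum flow = 16.
By max-flow min-cut, the minimum cut capacity equals the max flow.
In the residual graph, reachable from Hall: {Hall, a, d}.
Min-cut edges: Hall→b (12), a→e (2), d→Exit (2); capacity 12 + 2 + 2 = 16.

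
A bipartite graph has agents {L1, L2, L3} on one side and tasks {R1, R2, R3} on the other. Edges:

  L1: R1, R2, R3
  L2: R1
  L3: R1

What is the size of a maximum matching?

Unit-capacity flow: source→left, listed edges, right→sink; max matching = max flow.
Augmenting path L1→R1 (+1); matched 1.
Augmenting path L2→R1→L1→R2 (+1); matched 2.
No augmenting path remains; maximum matching = 2.
König certificate: {L1, R1} is a vertex cover of size 2 (every listed pair touches it), so no matching can be larger.

2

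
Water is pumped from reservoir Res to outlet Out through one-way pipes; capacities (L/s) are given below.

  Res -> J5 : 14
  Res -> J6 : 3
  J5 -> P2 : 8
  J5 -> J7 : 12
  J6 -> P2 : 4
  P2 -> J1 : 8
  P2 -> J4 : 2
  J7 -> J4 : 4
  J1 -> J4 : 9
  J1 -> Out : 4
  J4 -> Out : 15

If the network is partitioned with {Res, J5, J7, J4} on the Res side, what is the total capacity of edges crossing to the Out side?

26

Edges leaving {Res, J5, J7, J4}: Res→J6 (3), J5→P2 (8), J4→Out (15).
Cut capacity = 3 + 8 + 15 = 26.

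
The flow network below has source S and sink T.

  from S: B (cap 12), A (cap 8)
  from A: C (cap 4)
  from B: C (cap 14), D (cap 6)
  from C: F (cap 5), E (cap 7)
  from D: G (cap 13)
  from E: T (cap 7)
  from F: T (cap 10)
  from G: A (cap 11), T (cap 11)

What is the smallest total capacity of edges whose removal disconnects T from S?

Augment S→A→C→E→T: bottleneck 4, flow now 4.
Augment S→B→C→E→T: bottleneck 3, flow now 7.
Augment S→B→C→F→T: bottleneck 5, flow now 12.
Augment S→B→D→G→T: bottleneck 4, flow now 16.
No augmenting path remains; maximum flow = 16.
By max-flow min-cut, the minimum cut capacity equals the max flow.
In the residual graph, reachable from S: {S, A}.
Min-cut edges: S→B (12), A→C (4); capacity 12 + 4 = 16.

16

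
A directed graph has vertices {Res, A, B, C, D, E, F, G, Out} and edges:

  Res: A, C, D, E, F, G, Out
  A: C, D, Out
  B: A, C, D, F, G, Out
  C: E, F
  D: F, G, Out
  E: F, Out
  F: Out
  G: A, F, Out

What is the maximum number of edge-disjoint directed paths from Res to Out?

Assign every edge capacity 1; by Menger, the answer equals the max flow.
Path Res→Out (+1); total 1.
Path Res→A→Out (+1); total 2.
Path Res→D→Out (+1); total 3.
Path Res→E→Out (+1); total 4.
Path Res→F→Out (+1); total 5.
Path Res→G→Out (+1); total 6.
No residual Res→Out path; max flow = 6.
Certifying cut of size 6: {E→Out, F→Out, Res→A, Res→D, Res→G, Res→Out}.

6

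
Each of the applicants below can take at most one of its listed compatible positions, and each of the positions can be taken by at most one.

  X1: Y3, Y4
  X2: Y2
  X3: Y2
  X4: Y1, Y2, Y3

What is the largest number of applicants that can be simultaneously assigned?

Unit-capacity flow: source→left, listed edges, right→sink; max matching = max flow.
Augmenting path X1→Y3 (+1); matched 1.
Augmenting path X2→Y2 (+1); matched 2.
Augmenting path X4→Y1 (+1); matched 3.
No augmenting path remains; maximum matching = 3.
König certificate: {X1, X4, Y2} is a vertex cover of size 3 (every listed pair touches it), so no matching can be larger.

3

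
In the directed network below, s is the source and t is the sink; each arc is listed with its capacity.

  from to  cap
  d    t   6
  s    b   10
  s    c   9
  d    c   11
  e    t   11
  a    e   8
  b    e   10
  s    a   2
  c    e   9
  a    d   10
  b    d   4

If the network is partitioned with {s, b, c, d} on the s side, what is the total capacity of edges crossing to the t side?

Edges leaving {s, b, c, d}: s→a (2), b→e (10), c→e (9), d→t (6).
Cut capacity = 2 + 10 + 9 + 6 = 27.

27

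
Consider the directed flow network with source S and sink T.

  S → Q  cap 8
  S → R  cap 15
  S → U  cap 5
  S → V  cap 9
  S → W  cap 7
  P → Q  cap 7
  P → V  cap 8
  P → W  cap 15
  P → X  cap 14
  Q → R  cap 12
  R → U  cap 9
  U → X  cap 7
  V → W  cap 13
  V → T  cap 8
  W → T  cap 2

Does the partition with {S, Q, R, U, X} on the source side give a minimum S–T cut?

No — its capacity is 16, but the minimum cut has capacity 10.

Given cut capacity: 9 + 7 = 16.
Augment S→V→T: bottleneck 8, flow now 8.
Augment S→W→T: bottleneck 2, flow now 10.
No augmenting path remains; maximum flow = 10.
In the residual graph, reachable from S: {S, Q, R, U, V, W, X}.
Min-cut edges: V→T (8), W→T (2); capacity 8 + 2 = 10.
Cut capacity 16 exceeds the max flow 10, so it is not minimum.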